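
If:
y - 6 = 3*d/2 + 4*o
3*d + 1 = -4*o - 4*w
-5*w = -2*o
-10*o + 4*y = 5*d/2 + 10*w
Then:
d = -331/34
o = 685/136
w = 137/68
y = 785/68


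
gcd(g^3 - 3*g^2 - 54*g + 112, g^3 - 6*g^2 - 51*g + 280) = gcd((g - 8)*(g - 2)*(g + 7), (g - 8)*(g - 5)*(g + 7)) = g^2 - g - 56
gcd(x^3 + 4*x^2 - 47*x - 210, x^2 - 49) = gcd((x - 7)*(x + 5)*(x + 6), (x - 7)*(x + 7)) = x - 7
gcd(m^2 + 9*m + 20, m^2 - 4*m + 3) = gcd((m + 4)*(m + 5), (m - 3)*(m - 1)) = 1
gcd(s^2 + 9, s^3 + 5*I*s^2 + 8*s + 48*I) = s - 3*I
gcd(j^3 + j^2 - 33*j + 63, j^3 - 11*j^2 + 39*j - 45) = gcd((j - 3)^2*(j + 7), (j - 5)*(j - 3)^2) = j^2 - 6*j + 9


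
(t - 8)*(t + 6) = t^2 - 2*t - 48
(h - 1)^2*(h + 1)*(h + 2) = h^4 + h^3 - 3*h^2 - h + 2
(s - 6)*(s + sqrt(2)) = s^2 - 6*s + sqrt(2)*s - 6*sqrt(2)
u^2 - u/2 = u*(u - 1/2)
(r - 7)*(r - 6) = r^2 - 13*r + 42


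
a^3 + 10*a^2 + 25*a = a*(a + 5)^2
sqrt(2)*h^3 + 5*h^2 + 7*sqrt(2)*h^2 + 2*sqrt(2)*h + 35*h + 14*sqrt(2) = (h + 7)*(h + 2*sqrt(2))*(sqrt(2)*h + 1)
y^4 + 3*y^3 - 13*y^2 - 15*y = y*(y - 3)*(y + 1)*(y + 5)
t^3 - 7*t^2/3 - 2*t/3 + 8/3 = (t - 2)*(t - 4/3)*(t + 1)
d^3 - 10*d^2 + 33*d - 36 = (d - 4)*(d - 3)^2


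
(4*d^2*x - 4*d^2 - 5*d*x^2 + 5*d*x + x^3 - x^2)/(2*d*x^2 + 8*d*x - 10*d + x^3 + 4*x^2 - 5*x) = (4*d^2 - 5*d*x + x^2)/(2*d*x + 10*d + x^2 + 5*x)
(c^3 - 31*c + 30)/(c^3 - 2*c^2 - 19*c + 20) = (c + 6)/(c + 4)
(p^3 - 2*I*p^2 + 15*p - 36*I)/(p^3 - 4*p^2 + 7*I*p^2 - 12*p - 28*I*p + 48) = (p^2 - 6*I*p - 9)/(p^2 + p*(-4 + 3*I) - 12*I)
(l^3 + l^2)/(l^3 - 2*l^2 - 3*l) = l/(l - 3)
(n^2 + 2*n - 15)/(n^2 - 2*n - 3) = (n + 5)/(n + 1)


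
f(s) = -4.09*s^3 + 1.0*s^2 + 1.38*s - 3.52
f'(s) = -12.27*s^2 + 2.0*s + 1.38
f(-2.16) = 39.38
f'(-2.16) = -60.19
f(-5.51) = 703.43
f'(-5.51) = -382.16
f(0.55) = -3.14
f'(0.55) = -1.23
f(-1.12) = 1.93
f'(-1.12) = -16.25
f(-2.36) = 52.55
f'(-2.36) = -71.68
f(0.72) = -3.53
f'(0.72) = -3.54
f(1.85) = -23.44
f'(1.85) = -36.91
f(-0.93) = -0.65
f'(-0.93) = -11.09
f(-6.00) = 907.64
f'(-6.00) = -452.34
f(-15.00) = 14004.53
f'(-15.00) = -2789.37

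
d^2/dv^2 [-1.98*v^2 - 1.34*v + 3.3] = -3.96000000000000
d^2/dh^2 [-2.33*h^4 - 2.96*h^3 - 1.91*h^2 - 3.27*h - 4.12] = -27.96*h^2 - 17.76*h - 3.82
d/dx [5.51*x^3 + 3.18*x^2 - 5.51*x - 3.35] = 16.53*x^2 + 6.36*x - 5.51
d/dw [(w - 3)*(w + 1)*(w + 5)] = 3*w^2 + 6*w - 13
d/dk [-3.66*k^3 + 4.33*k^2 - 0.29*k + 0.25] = -10.98*k^2 + 8.66*k - 0.29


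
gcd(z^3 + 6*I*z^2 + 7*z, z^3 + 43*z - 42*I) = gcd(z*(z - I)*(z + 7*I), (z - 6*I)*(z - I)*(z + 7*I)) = z^2 + 6*I*z + 7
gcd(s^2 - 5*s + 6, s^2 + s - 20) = 1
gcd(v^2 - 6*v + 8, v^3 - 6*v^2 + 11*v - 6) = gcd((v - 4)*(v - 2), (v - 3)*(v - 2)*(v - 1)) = v - 2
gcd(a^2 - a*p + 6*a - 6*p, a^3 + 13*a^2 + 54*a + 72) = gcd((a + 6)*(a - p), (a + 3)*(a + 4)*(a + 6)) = a + 6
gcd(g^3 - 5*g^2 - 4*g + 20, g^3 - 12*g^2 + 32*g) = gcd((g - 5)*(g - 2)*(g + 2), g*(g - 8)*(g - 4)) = 1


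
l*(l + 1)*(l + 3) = l^3 + 4*l^2 + 3*l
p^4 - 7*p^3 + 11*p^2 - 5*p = p*(p - 5)*(p - 1)^2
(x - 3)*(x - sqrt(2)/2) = x^2 - 3*x - sqrt(2)*x/2 + 3*sqrt(2)/2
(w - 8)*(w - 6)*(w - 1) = w^3 - 15*w^2 + 62*w - 48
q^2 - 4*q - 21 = (q - 7)*(q + 3)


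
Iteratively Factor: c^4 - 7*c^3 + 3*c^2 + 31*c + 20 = (c - 5)*(c^3 - 2*c^2 - 7*c - 4) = (c - 5)*(c + 1)*(c^2 - 3*c - 4) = (c - 5)*(c - 4)*(c + 1)*(c + 1)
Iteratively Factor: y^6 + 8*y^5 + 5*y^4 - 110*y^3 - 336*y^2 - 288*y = (y + 3)*(y^5 + 5*y^4 - 10*y^3 - 80*y^2 - 96*y) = (y + 3)^2*(y^4 + 2*y^3 - 16*y^2 - 32*y) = y*(y + 3)^2*(y^3 + 2*y^2 - 16*y - 32) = y*(y + 2)*(y + 3)^2*(y^2 - 16) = y*(y + 2)*(y + 3)^2*(y + 4)*(y - 4)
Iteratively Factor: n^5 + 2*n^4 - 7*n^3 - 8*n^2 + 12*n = (n + 3)*(n^4 - n^3 - 4*n^2 + 4*n) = (n + 2)*(n + 3)*(n^3 - 3*n^2 + 2*n) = n*(n + 2)*(n + 3)*(n^2 - 3*n + 2) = n*(n - 1)*(n + 2)*(n + 3)*(n - 2)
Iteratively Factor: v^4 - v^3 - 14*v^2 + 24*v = (v)*(v^3 - v^2 - 14*v + 24) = v*(v - 3)*(v^2 + 2*v - 8) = v*(v - 3)*(v + 4)*(v - 2)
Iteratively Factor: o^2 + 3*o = (o)*(o + 3)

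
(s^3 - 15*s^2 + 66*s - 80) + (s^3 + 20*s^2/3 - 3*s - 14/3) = 2*s^3 - 25*s^2/3 + 63*s - 254/3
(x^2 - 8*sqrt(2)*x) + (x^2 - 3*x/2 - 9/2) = 2*x^2 - 8*sqrt(2)*x - 3*x/2 - 9/2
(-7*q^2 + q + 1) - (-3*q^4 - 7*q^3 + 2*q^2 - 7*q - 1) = 3*q^4 + 7*q^3 - 9*q^2 + 8*q + 2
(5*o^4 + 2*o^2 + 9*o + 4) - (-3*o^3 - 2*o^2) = 5*o^4 + 3*o^3 + 4*o^2 + 9*o + 4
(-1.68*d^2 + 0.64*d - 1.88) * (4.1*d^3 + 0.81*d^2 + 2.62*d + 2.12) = -6.888*d^5 + 1.2632*d^4 - 11.5912*d^3 - 3.4076*d^2 - 3.5688*d - 3.9856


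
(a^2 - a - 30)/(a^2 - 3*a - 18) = (a + 5)/(a + 3)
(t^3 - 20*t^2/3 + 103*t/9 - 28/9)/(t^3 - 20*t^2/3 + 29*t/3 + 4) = (9*t^2 - 24*t + 7)/(3*(3*t^2 - 8*t - 3))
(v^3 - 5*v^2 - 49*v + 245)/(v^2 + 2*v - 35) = v - 7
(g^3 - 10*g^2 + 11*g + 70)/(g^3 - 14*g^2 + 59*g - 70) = (g + 2)/(g - 2)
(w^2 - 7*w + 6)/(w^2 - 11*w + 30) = (w - 1)/(w - 5)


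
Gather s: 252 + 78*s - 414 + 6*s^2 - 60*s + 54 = 6*s^2 + 18*s - 108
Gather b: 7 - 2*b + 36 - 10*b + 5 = 48 - 12*b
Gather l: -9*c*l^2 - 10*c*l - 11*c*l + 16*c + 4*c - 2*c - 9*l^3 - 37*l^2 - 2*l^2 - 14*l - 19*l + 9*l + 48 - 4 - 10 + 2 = 18*c - 9*l^3 + l^2*(-9*c - 39) + l*(-21*c - 24) + 36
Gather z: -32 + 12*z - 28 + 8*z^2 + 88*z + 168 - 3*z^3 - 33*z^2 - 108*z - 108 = -3*z^3 - 25*z^2 - 8*z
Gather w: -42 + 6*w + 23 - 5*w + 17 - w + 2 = 0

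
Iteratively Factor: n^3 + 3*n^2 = (n)*(n^2 + 3*n) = n*(n + 3)*(n)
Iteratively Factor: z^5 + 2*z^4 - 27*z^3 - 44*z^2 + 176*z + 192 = (z - 4)*(z^4 + 6*z^3 - 3*z^2 - 56*z - 48) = (z - 4)*(z - 3)*(z^3 + 9*z^2 + 24*z + 16) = (z - 4)*(z - 3)*(z + 1)*(z^2 + 8*z + 16) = (z - 4)*(z - 3)*(z + 1)*(z + 4)*(z + 4)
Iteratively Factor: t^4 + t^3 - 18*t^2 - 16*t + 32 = (t - 4)*(t^3 + 5*t^2 + 2*t - 8) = (t - 4)*(t - 1)*(t^2 + 6*t + 8) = (t - 4)*(t - 1)*(t + 2)*(t + 4)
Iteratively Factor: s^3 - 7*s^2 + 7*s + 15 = (s - 3)*(s^2 - 4*s - 5) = (s - 3)*(s + 1)*(s - 5)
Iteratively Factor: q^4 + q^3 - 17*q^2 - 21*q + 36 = (q - 4)*(q^3 + 5*q^2 + 3*q - 9) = (q - 4)*(q - 1)*(q^2 + 6*q + 9) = (q - 4)*(q - 1)*(q + 3)*(q + 3)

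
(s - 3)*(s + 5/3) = s^2 - 4*s/3 - 5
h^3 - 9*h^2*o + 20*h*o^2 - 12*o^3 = (h - 6*o)*(h - 2*o)*(h - o)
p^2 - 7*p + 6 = (p - 6)*(p - 1)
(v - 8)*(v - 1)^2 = v^3 - 10*v^2 + 17*v - 8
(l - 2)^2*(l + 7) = l^3 + 3*l^2 - 24*l + 28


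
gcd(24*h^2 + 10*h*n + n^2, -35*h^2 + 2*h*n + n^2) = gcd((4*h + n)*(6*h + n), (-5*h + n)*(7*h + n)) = 1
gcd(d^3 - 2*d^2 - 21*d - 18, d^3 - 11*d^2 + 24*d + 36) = d^2 - 5*d - 6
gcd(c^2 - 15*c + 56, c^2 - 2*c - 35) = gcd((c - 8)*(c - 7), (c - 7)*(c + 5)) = c - 7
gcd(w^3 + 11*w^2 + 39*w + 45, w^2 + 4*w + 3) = w + 3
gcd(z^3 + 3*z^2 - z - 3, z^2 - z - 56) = 1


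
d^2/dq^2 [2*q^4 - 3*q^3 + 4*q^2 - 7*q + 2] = 24*q^2 - 18*q + 8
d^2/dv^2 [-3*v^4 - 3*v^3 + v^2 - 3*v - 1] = -36*v^2 - 18*v + 2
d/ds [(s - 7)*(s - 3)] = 2*s - 10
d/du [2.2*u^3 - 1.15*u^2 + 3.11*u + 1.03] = 6.6*u^2 - 2.3*u + 3.11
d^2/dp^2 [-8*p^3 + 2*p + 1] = -48*p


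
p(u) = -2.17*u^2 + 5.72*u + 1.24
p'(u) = 5.72 - 4.34*u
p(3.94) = -9.91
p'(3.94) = -11.38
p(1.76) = 4.59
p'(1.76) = -1.92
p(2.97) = -0.91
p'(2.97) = -7.17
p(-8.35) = -197.82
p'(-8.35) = 41.96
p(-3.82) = -52.28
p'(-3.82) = 22.30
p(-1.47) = -11.86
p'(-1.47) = 12.10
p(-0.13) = 0.46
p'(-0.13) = 6.28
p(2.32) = 2.83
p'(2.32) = -4.35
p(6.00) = -42.56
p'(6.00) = -20.32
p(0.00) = 1.24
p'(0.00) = 5.72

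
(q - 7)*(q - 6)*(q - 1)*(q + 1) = q^4 - 13*q^3 + 41*q^2 + 13*q - 42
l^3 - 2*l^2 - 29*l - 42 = (l - 7)*(l + 2)*(l + 3)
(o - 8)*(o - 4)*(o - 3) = o^3 - 15*o^2 + 68*o - 96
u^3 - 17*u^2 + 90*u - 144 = (u - 8)*(u - 6)*(u - 3)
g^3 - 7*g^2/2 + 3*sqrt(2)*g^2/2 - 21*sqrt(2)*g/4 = g*(g - 7/2)*(g + 3*sqrt(2)/2)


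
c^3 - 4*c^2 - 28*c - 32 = (c - 8)*(c + 2)^2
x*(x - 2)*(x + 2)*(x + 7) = x^4 + 7*x^3 - 4*x^2 - 28*x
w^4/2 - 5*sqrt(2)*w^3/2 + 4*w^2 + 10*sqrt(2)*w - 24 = (w/2 + 1)*(w - 2)*(w - 3*sqrt(2))*(w - 2*sqrt(2))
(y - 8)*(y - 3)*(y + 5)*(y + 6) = y^4 - 67*y^2 - 66*y + 720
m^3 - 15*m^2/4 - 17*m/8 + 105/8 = (m - 3)*(m - 5/2)*(m + 7/4)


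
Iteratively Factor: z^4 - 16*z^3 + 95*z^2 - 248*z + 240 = (z - 4)*(z^3 - 12*z^2 + 47*z - 60) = (z - 4)*(z - 3)*(z^2 - 9*z + 20) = (z - 4)^2*(z - 3)*(z - 5)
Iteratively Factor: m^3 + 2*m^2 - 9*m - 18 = (m - 3)*(m^2 + 5*m + 6) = (m - 3)*(m + 3)*(m + 2)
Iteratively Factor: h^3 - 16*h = (h - 4)*(h^2 + 4*h) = (h - 4)*(h + 4)*(h)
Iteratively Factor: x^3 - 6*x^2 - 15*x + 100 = (x - 5)*(x^2 - x - 20) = (x - 5)*(x + 4)*(x - 5)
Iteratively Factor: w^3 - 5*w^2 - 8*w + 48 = (w - 4)*(w^2 - w - 12) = (w - 4)^2*(w + 3)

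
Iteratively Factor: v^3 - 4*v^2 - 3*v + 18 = (v - 3)*(v^2 - v - 6) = (v - 3)^2*(v + 2)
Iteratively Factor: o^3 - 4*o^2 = (o - 4)*(o^2) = o*(o - 4)*(o)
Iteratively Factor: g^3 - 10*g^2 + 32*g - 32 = (g - 4)*(g^2 - 6*g + 8) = (g - 4)^2*(g - 2)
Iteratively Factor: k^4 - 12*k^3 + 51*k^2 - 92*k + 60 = (k - 2)*(k^3 - 10*k^2 + 31*k - 30) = (k - 2)^2*(k^2 - 8*k + 15) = (k - 3)*(k - 2)^2*(k - 5)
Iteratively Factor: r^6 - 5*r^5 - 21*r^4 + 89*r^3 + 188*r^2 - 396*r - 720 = (r - 3)*(r^5 - 2*r^4 - 27*r^3 + 8*r^2 + 212*r + 240) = (r - 4)*(r - 3)*(r^4 + 2*r^3 - 19*r^2 - 68*r - 60) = (r - 4)*(r - 3)*(r + 2)*(r^3 - 19*r - 30) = (r - 4)*(r - 3)*(r + 2)^2*(r^2 - 2*r - 15) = (r - 5)*(r - 4)*(r - 3)*(r + 2)^2*(r + 3)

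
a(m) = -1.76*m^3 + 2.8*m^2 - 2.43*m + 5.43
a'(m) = -5.28*m^2 + 5.6*m - 2.43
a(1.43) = 2.53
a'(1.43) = -5.22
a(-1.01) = 12.55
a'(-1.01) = -13.47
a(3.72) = -55.46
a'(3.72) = -54.66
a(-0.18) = 5.97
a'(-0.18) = -3.61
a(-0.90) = 11.17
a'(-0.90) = -11.75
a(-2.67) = 65.38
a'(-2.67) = -55.02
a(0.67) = 4.53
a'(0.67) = -1.05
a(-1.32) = 17.56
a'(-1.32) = -19.02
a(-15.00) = 6611.88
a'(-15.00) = -1274.43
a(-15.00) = 6611.88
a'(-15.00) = -1274.43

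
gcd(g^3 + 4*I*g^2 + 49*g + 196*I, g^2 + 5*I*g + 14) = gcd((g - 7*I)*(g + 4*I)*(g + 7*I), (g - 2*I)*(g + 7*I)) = g + 7*I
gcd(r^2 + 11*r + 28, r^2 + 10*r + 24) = r + 4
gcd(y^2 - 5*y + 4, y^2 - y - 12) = y - 4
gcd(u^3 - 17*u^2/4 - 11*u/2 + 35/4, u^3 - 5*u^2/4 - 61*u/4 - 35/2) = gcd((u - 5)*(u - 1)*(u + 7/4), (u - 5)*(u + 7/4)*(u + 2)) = u^2 - 13*u/4 - 35/4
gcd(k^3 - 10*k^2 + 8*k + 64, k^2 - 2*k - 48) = k - 8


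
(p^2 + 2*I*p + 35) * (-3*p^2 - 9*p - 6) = -3*p^4 - 9*p^3 - 6*I*p^3 - 111*p^2 - 18*I*p^2 - 315*p - 12*I*p - 210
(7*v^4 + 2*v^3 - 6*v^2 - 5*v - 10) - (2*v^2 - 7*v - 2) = 7*v^4 + 2*v^3 - 8*v^2 + 2*v - 8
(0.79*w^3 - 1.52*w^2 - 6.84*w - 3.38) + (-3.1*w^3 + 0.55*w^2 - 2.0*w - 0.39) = -2.31*w^3 - 0.97*w^2 - 8.84*w - 3.77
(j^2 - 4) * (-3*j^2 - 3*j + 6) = -3*j^4 - 3*j^3 + 18*j^2 + 12*j - 24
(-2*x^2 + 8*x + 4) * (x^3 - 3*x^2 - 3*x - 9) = -2*x^5 + 14*x^4 - 14*x^3 - 18*x^2 - 84*x - 36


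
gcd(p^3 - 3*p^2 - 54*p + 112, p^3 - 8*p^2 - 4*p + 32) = p^2 - 10*p + 16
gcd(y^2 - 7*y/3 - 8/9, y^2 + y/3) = y + 1/3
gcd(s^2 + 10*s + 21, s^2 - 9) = s + 3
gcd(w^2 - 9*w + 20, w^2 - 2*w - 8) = w - 4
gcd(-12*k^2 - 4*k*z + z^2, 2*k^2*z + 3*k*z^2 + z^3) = 2*k + z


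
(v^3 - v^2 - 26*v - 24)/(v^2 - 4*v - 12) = (v^2 + 5*v + 4)/(v + 2)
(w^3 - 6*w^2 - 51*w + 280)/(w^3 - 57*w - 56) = (w - 5)/(w + 1)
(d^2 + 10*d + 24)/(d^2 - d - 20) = (d + 6)/(d - 5)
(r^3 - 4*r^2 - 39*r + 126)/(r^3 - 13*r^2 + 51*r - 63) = (r + 6)/(r - 3)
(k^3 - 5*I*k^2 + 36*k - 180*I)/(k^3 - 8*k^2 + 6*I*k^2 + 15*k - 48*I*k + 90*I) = (k^2 - 11*I*k - 30)/(k^2 - 8*k + 15)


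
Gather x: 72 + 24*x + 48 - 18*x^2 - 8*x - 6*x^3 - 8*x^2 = -6*x^3 - 26*x^2 + 16*x + 120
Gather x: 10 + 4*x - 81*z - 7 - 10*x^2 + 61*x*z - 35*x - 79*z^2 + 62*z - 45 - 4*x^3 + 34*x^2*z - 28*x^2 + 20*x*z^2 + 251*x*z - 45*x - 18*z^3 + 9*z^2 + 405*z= -4*x^3 + x^2*(34*z - 38) + x*(20*z^2 + 312*z - 76) - 18*z^3 - 70*z^2 + 386*z - 42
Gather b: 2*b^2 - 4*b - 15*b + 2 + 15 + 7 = 2*b^2 - 19*b + 24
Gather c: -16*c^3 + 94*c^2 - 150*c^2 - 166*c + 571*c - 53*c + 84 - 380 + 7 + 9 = -16*c^3 - 56*c^2 + 352*c - 280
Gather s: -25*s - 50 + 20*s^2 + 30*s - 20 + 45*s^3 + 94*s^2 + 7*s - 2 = 45*s^3 + 114*s^2 + 12*s - 72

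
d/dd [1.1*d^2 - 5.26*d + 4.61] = 2.2*d - 5.26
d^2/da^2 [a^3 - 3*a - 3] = 6*a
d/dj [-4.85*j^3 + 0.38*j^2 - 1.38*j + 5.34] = -14.55*j^2 + 0.76*j - 1.38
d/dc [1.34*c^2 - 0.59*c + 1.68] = 2.68*c - 0.59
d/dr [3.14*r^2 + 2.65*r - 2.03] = 6.28*r + 2.65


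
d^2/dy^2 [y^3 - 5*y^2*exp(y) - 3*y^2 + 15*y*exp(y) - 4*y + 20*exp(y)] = -5*y^2*exp(y) - 5*y*exp(y) + 6*y + 40*exp(y) - 6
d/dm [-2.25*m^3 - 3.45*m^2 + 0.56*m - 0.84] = -6.75*m^2 - 6.9*m + 0.56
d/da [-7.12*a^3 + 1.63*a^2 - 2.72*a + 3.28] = -21.36*a^2 + 3.26*a - 2.72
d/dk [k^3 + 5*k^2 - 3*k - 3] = 3*k^2 + 10*k - 3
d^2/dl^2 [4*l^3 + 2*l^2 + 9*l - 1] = 24*l + 4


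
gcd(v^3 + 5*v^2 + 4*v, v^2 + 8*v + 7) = v + 1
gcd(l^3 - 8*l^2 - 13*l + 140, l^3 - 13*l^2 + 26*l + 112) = l - 7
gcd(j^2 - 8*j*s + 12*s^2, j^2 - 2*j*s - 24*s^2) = -j + 6*s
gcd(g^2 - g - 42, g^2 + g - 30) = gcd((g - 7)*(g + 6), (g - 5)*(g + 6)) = g + 6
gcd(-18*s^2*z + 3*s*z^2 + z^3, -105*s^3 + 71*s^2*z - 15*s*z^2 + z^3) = -3*s + z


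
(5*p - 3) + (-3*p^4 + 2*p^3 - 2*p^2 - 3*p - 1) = -3*p^4 + 2*p^3 - 2*p^2 + 2*p - 4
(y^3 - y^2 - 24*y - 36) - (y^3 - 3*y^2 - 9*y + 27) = 2*y^2 - 15*y - 63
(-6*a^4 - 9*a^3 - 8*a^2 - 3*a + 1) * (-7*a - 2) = 42*a^5 + 75*a^4 + 74*a^3 + 37*a^2 - a - 2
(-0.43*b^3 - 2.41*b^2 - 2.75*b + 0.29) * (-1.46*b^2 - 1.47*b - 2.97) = 0.6278*b^5 + 4.1507*b^4 + 8.8348*b^3 + 10.7768*b^2 + 7.7412*b - 0.8613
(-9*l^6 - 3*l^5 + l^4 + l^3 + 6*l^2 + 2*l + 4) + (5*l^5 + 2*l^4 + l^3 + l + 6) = -9*l^6 + 2*l^5 + 3*l^4 + 2*l^3 + 6*l^2 + 3*l + 10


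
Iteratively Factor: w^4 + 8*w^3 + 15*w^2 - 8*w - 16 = (w + 1)*(w^3 + 7*w^2 + 8*w - 16) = (w - 1)*(w + 1)*(w^2 + 8*w + 16) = (w - 1)*(w + 1)*(w + 4)*(w + 4)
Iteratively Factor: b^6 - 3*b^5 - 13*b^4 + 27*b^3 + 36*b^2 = (b)*(b^5 - 3*b^4 - 13*b^3 + 27*b^2 + 36*b) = b*(b - 3)*(b^4 - 13*b^2 - 12*b) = b*(b - 4)*(b - 3)*(b^3 + 4*b^2 + 3*b) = b^2*(b - 4)*(b - 3)*(b^2 + 4*b + 3) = b^2*(b - 4)*(b - 3)*(b + 1)*(b + 3)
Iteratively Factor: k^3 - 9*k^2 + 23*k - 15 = (k - 3)*(k^2 - 6*k + 5) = (k - 5)*(k - 3)*(k - 1)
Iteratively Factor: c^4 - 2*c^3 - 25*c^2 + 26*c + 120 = (c - 3)*(c^3 + c^2 - 22*c - 40) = (c - 5)*(c - 3)*(c^2 + 6*c + 8) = (c - 5)*(c - 3)*(c + 4)*(c + 2)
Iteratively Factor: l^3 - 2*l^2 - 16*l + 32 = (l + 4)*(l^2 - 6*l + 8) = (l - 4)*(l + 4)*(l - 2)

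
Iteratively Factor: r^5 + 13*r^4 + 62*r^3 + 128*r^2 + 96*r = (r + 3)*(r^4 + 10*r^3 + 32*r^2 + 32*r) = (r + 3)*(r + 4)*(r^3 + 6*r^2 + 8*r) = r*(r + 3)*(r + 4)*(r^2 + 6*r + 8) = r*(r + 2)*(r + 3)*(r + 4)*(r + 4)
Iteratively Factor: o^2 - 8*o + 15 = (o - 3)*(o - 5)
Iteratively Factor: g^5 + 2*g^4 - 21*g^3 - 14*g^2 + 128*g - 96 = (g + 4)*(g^4 - 2*g^3 - 13*g^2 + 38*g - 24) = (g - 1)*(g + 4)*(g^3 - g^2 - 14*g + 24) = (g - 3)*(g - 1)*(g + 4)*(g^2 + 2*g - 8) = (g - 3)*(g - 2)*(g - 1)*(g + 4)*(g + 4)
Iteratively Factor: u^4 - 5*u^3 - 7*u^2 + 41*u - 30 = (u - 2)*(u^3 - 3*u^2 - 13*u + 15) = (u - 2)*(u - 1)*(u^2 - 2*u - 15) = (u - 2)*(u - 1)*(u + 3)*(u - 5)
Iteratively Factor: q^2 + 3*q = (q)*(q + 3)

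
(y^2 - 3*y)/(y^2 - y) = (y - 3)/(y - 1)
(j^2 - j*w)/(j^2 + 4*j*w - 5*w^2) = j/(j + 5*w)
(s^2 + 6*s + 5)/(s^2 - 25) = (s + 1)/(s - 5)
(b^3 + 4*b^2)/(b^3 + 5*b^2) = (b + 4)/(b + 5)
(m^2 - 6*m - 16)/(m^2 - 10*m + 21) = (m^2 - 6*m - 16)/(m^2 - 10*m + 21)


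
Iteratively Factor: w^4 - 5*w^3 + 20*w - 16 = (w - 1)*(w^3 - 4*w^2 - 4*w + 16) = (w - 4)*(w - 1)*(w^2 - 4) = (w - 4)*(w - 2)*(w - 1)*(w + 2)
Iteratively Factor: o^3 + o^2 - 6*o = (o)*(o^2 + o - 6) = o*(o + 3)*(o - 2)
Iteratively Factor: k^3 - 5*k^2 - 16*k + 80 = (k - 4)*(k^2 - k - 20) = (k - 5)*(k - 4)*(k + 4)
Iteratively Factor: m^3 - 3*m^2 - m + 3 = (m - 3)*(m^2 - 1) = (m - 3)*(m + 1)*(m - 1)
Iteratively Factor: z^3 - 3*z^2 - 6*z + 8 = (z - 4)*(z^2 + z - 2) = (z - 4)*(z + 2)*(z - 1)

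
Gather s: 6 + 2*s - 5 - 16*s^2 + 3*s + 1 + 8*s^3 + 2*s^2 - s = 8*s^3 - 14*s^2 + 4*s + 2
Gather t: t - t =0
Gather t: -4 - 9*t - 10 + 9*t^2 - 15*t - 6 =9*t^2 - 24*t - 20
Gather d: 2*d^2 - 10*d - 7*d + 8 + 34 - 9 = 2*d^2 - 17*d + 33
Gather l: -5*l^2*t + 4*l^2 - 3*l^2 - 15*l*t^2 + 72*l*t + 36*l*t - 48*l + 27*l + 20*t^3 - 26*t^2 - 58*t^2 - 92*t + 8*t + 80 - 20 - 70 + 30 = l^2*(1 - 5*t) + l*(-15*t^2 + 108*t - 21) + 20*t^3 - 84*t^2 - 84*t + 20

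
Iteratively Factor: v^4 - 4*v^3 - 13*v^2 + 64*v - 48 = (v - 1)*(v^3 - 3*v^2 - 16*v + 48) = (v - 4)*(v - 1)*(v^2 + v - 12) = (v - 4)*(v - 3)*(v - 1)*(v + 4)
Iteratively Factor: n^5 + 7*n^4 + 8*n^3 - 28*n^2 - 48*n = (n)*(n^4 + 7*n^3 + 8*n^2 - 28*n - 48) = n*(n + 3)*(n^3 + 4*n^2 - 4*n - 16) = n*(n - 2)*(n + 3)*(n^2 + 6*n + 8) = n*(n - 2)*(n + 3)*(n + 4)*(n + 2)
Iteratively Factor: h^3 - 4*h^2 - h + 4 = (h - 1)*(h^2 - 3*h - 4) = (h - 4)*(h - 1)*(h + 1)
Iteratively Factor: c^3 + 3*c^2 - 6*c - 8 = (c - 2)*(c^2 + 5*c + 4) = (c - 2)*(c + 1)*(c + 4)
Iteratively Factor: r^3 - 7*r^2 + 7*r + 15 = (r - 3)*(r^2 - 4*r - 5) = (r - 3)*(r + 1)*(r - 5)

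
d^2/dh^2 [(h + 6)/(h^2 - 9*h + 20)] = 2*(3*(1 - h)*(h^2 - 9*h + 20) + (h + 6)*(2*h - 9)^2)/(h^2 - 9*h + 20)^3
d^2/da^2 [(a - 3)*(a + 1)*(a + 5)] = 6*a + 6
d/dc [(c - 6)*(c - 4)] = 2*c - 10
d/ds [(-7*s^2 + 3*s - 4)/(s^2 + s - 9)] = (-10*s^2 + 134*s - 23)/(s^4 + 2*s^3 - 17*s^2 - 18*s + 81)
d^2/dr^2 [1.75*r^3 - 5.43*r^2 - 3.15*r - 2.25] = 10.5*r - 10.86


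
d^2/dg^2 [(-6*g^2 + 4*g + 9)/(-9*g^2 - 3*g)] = 6*(-6*g^3 - 27*g^2 - 9*g - 1)/(g^3*(27*g^3 + 27*g^2 + 9*g + 1))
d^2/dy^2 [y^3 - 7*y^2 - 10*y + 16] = 6*y - 14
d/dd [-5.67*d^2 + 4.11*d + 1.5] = 4.11 - 11.34*d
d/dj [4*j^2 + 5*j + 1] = 8*j + 5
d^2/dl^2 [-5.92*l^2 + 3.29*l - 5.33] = -11.8400000000000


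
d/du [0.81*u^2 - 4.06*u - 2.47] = 1.62*u - 4.06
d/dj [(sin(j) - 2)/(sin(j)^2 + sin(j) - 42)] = (4*sin(j) + cos(j)^2 - 41)*cos(j)/(sin(j)^2 + sin(j) - 42)^2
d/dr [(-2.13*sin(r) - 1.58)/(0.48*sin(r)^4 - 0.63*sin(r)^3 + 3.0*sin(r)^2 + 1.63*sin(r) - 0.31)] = (3.0672*sin(r)^4 + 0.349799999999999*sin(r)^3 + 3.4038*sin(r)^2 + 9.48*sin(r) + 3.2357)*cos(r)/(0.2304*sin(r)^8 - 0.6048*sin(r)^7 + 3.2769*sin(r)^6 - 2.2152*sin(r)^5 + 6.6486*sin(r)^4 + 10.1706*sin(r)^3 + 0.7969*sin(r)^2 - 1.0106*sin(r) + 0.0961)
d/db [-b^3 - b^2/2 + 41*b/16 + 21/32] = -3*b^2 - b + 41/16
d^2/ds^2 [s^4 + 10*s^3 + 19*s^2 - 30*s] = 12*s^2 + 60*s + 38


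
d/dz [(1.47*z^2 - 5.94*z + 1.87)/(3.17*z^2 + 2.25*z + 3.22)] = (22.1373*z^2 - 2.389*z - 23.3343)/(10.0489*z^4 + 14.265*z^3 + 25.4773*z^2 + 14.49*z + 10.3684)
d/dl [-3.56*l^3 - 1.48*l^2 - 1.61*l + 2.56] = -10.68*l^2 - 2.96*l - 1.61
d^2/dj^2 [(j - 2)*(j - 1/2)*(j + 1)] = 6*j - 3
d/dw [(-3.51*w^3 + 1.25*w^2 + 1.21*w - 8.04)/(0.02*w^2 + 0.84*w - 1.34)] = (-0.0702*w^4 - 5.8968*w^3 + 15.136*w^2 - 3.0284*w + 5.1322)/(0.0004*w^4 + 0.0336*w^3 + 0.652*w^2 - 2.2512*w + 1.7956)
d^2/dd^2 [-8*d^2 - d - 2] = -16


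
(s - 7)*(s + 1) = s^2 - 6*s - 7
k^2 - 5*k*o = k*(k - 5*o)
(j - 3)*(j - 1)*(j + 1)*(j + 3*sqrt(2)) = j^4 - 3*j^3 + 3*sqrt(2)*j^3 - 9*sqrt(2)*j^2 - j^2 - 3*sqrt(2)*j + 3*j + 9*sqrt(2)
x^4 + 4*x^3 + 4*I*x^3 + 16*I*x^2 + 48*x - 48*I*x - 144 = (x - 2)*(x + 6)*(x - 2*I)*(x + 6*I)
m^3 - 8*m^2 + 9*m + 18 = (m - 6)*(m - 3)*(m + 1)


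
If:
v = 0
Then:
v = 0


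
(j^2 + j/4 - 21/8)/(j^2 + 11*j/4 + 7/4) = (j - 3/2)/(j + 1)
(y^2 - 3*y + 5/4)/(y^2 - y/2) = (y - 5/2)/y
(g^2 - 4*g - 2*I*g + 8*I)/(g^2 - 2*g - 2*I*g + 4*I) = (g - 4)/(g - 2)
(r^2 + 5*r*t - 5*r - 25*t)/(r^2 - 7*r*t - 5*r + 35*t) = (r + 5*t)/(r - 7*t)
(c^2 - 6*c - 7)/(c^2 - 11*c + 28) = (c + 1)/(c - 4)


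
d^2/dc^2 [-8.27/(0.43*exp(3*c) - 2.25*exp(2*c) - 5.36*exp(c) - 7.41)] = (8.27*(-2.58*exp(2*c) + 9.0*exp(c) + 10.72)*(-1.29*exp(2*c) + 4.5*exp(c) + 5.36)*exp(c) + (32.0049*exp(2*c) - 74.43*exp(c) - 44.3272)*(-0.43*exp(3*c) + 2.25*exp(2*c) + 5.36*exp(c) + 7.41))*exp(c)/(-0.43*exp(3*c) + 2.25*exp(2*c) + 5.36*exp(c) + 7.41)^3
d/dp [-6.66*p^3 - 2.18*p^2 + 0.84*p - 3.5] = -19.98*p^2 - 4.36*p + 0.84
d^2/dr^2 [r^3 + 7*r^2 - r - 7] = 6*r + 14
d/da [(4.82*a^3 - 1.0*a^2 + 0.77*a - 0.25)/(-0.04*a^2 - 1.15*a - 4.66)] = (-0.1928*a^4 - 11.086*a^3 - 66.2028*a^2 + 9.3*a - 3.8757)/(0.0016*a^4 + 0.092*a^3 + 1.6953*a^2 + 10.718*a + 21.7156)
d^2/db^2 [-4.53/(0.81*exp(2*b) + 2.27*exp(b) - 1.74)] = (-4.53*(1.62*exp(b) + 2.27)*(3.24*exp(b) + 4.54)*exp(b) + (14.6772*exp(b) + 10.2831)*(0.81*exp(2*b) + 2.27*exp(b) - 1.74))*exp(b)/(0.81*exp(2*b) + 2.27*exp(b) - 1.74)^3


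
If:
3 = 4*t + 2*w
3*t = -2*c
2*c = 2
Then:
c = 1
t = -2/3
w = 17/6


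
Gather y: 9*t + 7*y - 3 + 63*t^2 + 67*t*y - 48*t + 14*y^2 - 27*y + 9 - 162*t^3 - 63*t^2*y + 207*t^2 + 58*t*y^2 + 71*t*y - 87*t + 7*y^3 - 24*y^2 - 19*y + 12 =-162*t^3 + 270*t^2 - 126*t + 7*y^3 + y^2*(58*t - 10) + y*(-63*t^2 + 138*t - 39) + 18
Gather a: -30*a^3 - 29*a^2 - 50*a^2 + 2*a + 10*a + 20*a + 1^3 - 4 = -30*a^3 - 79*a^2 + 32*a - 3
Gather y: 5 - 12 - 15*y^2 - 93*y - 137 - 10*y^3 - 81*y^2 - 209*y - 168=-10*y^3 - 96*y^2 - 302*y - 312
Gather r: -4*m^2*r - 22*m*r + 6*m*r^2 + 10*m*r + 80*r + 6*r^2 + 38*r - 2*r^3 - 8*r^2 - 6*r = -2*r^3 + r^2*(6*m - 2) + r*(-4*m^2 - 12*m + 112)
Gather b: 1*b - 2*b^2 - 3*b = -2*b^2 - 2*b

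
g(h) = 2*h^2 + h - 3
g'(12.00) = 49.00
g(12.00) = 297.00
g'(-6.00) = -23.00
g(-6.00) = 63.00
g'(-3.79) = -14.16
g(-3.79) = 21.94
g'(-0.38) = -0.52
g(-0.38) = -3.09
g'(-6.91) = -26.64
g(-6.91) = 85.59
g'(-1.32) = -4.28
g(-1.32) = -0.84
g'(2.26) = 10.04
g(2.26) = 9.48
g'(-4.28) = -16.12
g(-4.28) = 29.36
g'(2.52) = 11.08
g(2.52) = 12.22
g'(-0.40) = -0.60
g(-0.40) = -3.08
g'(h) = 4*h + 1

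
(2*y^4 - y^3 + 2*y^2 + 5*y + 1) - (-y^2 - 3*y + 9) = 2*y^4 - y^3 + 3*y^2 + 8*y - 8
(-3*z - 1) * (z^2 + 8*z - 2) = -3*z^3 - 25*z^2 - 2*z + 2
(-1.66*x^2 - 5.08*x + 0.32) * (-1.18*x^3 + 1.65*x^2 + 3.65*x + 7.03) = 1.9588*x^5 + 3.2554*x^4 - 14.8186*x^3 - 29.6838*x^2 - 34.5444*x + 2.2496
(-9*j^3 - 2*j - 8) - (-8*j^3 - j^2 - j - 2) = -j^3 + j^2 - j - 6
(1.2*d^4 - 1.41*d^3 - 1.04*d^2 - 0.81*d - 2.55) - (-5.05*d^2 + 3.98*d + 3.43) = 1.2*d^4 - 1.41*d^3 + 4.01*d^2 - 4.79*d - 5.98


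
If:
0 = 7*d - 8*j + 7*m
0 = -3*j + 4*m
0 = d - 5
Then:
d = 5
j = 140/11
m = 105/11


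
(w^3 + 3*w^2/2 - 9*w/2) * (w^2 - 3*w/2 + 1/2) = w^5 - 25*w^3/4 + 15*w^2/2 - 9*w/4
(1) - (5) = -4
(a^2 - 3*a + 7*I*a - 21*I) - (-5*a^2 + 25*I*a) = 6*a^2 - 3*a - 18*I*a - 21*I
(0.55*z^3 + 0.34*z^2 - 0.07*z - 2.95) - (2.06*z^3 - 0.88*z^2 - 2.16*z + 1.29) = -1.51*z^3 + 1.22*z^2 + 2.09*z - 4.24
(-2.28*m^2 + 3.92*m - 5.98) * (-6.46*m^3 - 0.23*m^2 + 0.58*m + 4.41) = 14.7288*m^5 - 24.7988*m^4 + 36.4068*m^3 - 6.4058*m^2 + 13.8188*m - 26.3718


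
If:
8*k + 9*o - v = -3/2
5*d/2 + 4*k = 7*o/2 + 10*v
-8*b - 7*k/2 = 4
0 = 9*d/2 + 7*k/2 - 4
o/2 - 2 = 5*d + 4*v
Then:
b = -15631/5704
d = -2206/713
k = 25558/4991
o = -956/217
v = 907/322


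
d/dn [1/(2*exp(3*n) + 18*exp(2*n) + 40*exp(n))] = (-3*exp(2*n) - 18*exp(n) - 20)*exp(-n)/(2*(exp(2*n) + 9*exp(n) + 20)^2)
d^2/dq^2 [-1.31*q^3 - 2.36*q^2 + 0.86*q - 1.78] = -7.86*q - 4.72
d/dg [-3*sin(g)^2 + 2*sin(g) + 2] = 2*(1 - 3*sin(g))*cos(g)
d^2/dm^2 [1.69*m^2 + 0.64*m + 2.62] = 3.38000000000000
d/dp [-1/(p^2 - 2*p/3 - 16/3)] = 6*(3*p - 1)/(-3*p^2 + 2*p + 16)^2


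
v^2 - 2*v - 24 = (v - 6)*(v + 4)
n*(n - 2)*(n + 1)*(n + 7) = n^4 + 6*n^3 - 9*n^2 - 14*n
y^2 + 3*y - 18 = (y - 3)*(y + 6)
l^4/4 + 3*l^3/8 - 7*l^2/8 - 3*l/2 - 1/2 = (l/2 + 1/4)*(l/2 + 1)*(l - 2)*(l + 1)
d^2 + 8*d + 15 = (d + 3)*(d + 5)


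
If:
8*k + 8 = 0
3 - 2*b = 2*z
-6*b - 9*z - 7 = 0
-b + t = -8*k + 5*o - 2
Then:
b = 41/6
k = -1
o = t/5 - 77/30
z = -16/3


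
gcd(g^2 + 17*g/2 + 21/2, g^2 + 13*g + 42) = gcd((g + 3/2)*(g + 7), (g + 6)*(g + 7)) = g + 7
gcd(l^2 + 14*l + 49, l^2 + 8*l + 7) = l + 7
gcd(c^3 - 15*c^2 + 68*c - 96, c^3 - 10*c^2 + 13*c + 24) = c^2 - 11*c + 24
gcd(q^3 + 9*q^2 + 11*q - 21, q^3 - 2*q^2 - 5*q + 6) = q - 1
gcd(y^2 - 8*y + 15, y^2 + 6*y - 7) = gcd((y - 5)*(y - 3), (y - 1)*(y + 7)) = 1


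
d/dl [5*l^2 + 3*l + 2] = 10*l + 3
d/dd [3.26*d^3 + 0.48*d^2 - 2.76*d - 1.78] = 9.78*d^2 + 0.96*d - 2.76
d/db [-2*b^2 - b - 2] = -4*b - 1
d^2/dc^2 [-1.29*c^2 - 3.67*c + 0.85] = -2.58000000000000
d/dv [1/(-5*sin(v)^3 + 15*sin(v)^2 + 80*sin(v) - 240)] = (3*sin(v)^2 - 6*sin(v) - 16)*cos(v)/(5*(sin(v)^3 - 3*sin(v)^2 - 16*sin(v) + 48)^2)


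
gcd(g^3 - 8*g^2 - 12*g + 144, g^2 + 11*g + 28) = g + 4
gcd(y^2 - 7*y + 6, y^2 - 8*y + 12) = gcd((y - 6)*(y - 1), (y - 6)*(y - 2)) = y - 6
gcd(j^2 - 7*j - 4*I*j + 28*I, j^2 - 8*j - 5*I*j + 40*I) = 1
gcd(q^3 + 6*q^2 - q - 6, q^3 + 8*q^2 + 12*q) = q + 6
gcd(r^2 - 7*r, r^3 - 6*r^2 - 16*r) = r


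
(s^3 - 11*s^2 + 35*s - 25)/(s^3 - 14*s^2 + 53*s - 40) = (s - 5)/(s - 8)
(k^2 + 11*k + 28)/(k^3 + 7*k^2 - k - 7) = (k + 4)/(k^2 - 1)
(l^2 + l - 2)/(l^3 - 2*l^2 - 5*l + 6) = 1/(l - 3)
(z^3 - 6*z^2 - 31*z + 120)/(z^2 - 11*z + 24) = z + 5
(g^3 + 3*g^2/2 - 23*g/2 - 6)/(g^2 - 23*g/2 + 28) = (2*g^3 + 3*g^2 - 23*g - 12)/(2*g^2 - 23*g + 56)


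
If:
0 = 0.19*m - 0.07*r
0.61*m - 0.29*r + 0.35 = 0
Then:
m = 1.98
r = 5.36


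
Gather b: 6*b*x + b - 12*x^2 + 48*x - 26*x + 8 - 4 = b*(6*x + 1) - 12*x^2 + 22*x + 4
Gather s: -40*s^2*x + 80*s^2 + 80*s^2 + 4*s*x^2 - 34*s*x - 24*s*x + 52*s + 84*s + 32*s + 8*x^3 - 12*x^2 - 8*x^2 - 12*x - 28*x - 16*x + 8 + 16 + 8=s^2*(160 - 40*x) + s*(4*x^2 - 58*x + 168) + 8*x^3 - 20*x^2 - 56*x + 32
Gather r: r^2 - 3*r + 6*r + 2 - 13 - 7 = r^2 + 3*r - 18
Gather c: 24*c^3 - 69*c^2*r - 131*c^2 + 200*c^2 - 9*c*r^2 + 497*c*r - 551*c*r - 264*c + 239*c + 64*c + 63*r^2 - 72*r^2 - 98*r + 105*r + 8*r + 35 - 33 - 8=24*c^3 + c^2*(69 - 69*r) + c*(-9*r^2 - 54*r + 39) - 9*r^2 + 15*r - 6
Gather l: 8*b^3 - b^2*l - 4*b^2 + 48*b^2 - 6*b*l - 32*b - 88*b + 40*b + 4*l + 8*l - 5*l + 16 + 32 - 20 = 8*b^3 + 44*b^2 - 80*b + l*(-b^2 - 6*b + 7) + 28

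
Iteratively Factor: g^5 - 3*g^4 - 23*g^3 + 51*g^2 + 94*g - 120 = (g - 5)*(g^4 + 2*g^3 - 13*g^2 - 14*g + 24) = (g - 5)*(g - 1)*(g^3 + 3*g^2 - 10*g - 24) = (g - 5)*(g - 1)*(g + 4)*(g^2 - g - 6) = (g - 5)*(g - 1)*(g + 2)*(g + 4)*(g - 3)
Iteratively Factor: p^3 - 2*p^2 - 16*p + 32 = (p + 4)*(p^2 - 6*p + 8) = (p - 4)*(p + 4)*(p - 2)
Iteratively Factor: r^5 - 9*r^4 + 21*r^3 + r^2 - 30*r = (r)*(r^4 - 9*r^3 + 21*r^2 + r - 30) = r*(r - 3)*(r^3 - 6*r^2 + 3*r + 10) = r*(r - 3)*(r + 1)*(r^2 - 7*r + 10) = r*(r - 5)*(r - 3)*(r + 1)*(r - 2)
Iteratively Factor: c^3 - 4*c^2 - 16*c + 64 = (c + 4)*(c^2 - 8*c + 16) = (c - 4)*(c + 4)*(c - 4)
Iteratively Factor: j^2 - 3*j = (j)*(j - 3)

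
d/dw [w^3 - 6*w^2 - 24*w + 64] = 3*w^2 - 12*w - 24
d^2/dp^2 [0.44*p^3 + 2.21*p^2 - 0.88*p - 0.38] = 2.64*p + 4.42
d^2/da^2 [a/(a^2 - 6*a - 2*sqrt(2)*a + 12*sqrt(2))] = 2*(4*a*(-a + sqrt(2) + 3)^2 + (-3*a + 2*sqrt(2) + 6)*(a^2 - 6*a - 2*sqrt(2)*a + 12*sqrt(2)))/(a^2 - 6*a - 2*sqrt(2)*a + 12*sqrt(2))^3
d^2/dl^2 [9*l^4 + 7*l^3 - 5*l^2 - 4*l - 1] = 108*l^2 + 42*l - 10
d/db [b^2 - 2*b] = 2*b - 2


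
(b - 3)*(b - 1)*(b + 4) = b^3 - 13*b + 12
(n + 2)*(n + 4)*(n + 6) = n^3 + 12*n^2 + 44*n + 48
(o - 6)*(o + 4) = o^2 - 2*o - 24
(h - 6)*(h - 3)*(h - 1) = h^3 - 10*h^2 + 27*h - 18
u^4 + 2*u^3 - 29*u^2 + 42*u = u*(u - 3)*(u - 2)*(u + 7)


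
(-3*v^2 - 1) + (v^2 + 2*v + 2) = -2*v^2 + 2*v + 1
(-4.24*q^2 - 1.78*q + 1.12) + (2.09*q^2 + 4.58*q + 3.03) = -2.15*q^2 + 2.8*q + 4.15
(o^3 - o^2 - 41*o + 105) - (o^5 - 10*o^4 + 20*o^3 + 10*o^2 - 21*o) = -o^5 + 10*o^4 - 19*o^3 - 11*o^2 - 20*o + 105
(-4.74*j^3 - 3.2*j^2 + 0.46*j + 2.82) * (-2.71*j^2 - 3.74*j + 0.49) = 12.8454*j^5 + 26.3996*j^4 + 8.3988*j^3 - 10.9306*j^2 - 10.3214*j + 1.3818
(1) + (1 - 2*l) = 2 - 2*l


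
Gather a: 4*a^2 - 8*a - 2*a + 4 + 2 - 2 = 4*a^2 - 10*a + 4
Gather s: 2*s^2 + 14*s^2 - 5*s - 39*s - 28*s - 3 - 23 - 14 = 16*s^2 - 72*s - 40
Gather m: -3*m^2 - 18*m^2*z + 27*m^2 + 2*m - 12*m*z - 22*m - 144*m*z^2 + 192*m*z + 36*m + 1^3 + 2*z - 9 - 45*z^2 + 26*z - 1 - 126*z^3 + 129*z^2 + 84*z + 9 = m^2*(24 - 18*z) + m*(-144*z^2 + 180*z + 16) - 126*z^3 + 84*z^2 + 112*z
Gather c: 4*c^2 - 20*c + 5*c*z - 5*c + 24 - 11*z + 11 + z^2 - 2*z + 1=4*c^2 + c*(5*z - 25) + z^2 - 13*z + 36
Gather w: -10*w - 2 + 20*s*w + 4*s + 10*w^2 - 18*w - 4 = 4*s + 10*w^2 + w*(20*s - 28) - 6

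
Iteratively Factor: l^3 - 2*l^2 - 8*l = (l - 4)*(l^2 + 2*l) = (l - 4)*(l + 2)*(l)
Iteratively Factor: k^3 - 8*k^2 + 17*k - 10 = (k - 1)*(k^2 - 7*k + 10) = (k - 2)*(k - 1)*(k - 5)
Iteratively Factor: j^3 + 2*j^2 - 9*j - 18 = (j + 2)*(j^2 - 9) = (j + 2)*(j + 3)*(j - 3)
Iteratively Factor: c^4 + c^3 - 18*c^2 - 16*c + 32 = (c + 4)*(c^3 - 3*c^2 - 6*c + 8) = (c + 2)*(c + 4)*(c^2 - 5*c + 4) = (c - 1)*(c + 2)*(c + 4)*(c - 4)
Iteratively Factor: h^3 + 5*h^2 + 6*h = (h + 3)*(h^2 + 2*h) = (h + 2)*(h + 3)*(h)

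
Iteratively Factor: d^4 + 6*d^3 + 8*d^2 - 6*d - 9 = (d + 1)*(d^3 + 5*d^2 + 3*d - 9) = (d - 1)*(d + 1)*(d^2 + 6*d + 9) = (d - 1)*(d + 1)*(d + 3)*(d + 3)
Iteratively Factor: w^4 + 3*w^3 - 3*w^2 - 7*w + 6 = (w + 2)*(w^3 + w^2 - 5*w + 3) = (w - 1)*(w + 2)*(w^2 + 2*w - 3) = (w - 1)^2*(w + 2)*(w + 3)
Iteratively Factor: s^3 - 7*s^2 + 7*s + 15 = (s - 5)*(s^2 - 2*s - 3) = (s - 5)*(s - 3)*(s + 1)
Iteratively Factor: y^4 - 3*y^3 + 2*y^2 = (y)*(y^3 - 3*y^2 + 2*y) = y^2*(y^2 - 3*y + 2) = y^2*(y - 2)*(y - 1)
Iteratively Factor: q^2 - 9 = (q - 3)*(q + 3)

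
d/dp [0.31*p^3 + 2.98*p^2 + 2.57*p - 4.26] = 0.93*p^2 + 5.96*p + 2.57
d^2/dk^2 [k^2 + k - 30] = 2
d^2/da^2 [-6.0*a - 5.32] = 0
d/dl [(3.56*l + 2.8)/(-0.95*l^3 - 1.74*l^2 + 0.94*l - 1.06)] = (6.764*l^3 + 14.1744*l^2 + 9.744*l - 6.4056)/(0.9025*l^6 + 3.306*l^5 + 1.2416*l^4 - 1.2572*l^3 + 4.5724*l^2 - 1.9928*l + 1.1236)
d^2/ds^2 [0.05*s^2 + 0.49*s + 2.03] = 0.100000000000000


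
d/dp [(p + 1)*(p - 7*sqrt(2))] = 2*p - 7*sqrt(2) + 1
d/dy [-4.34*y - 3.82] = -4.34000000000000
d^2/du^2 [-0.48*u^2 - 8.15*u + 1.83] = -0.960000000000000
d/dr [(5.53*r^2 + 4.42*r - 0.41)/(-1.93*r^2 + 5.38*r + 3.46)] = (38.282*r^2 + 36.685*r + 17.499)/(3.7249*r^4 - 20.7668*r^3 + 15.5888*r^2 + 37.2296*r + 11.9716)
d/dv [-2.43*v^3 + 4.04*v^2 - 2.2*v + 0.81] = -7.29*v^2 + 8.08*v - 2.2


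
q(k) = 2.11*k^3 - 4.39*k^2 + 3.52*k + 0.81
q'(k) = 6.33*k^2 - 8.78*k + 3.52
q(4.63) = 132.42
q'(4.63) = 98.56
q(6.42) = 400.79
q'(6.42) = 208.05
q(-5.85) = -592.44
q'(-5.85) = 271.51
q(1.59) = 3.79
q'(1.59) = 5.56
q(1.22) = 2.40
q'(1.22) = 2.23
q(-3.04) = -109.74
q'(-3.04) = 88.71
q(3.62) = 56.12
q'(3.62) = 54.69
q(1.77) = 4.99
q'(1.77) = 7.81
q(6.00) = 319.65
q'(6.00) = 178.72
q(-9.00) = -1924.65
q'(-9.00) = 595.27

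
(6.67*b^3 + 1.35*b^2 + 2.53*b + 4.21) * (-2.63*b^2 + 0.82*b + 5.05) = -17.5421*b^5 + 1.9189*b^4 + 28.1366*b^3 - 2.1802*b^2 + 16.2287*b + 21.2605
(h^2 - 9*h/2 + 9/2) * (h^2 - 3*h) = h^4 - 15*h^3/2 + 18*h^2 - 27*h/2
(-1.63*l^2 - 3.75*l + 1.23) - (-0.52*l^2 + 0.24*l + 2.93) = -1.11*l^2 - 3.99*l - 1.7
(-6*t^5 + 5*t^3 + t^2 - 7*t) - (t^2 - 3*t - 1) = -6*t^5 + 5*t^3 - 4*t + 1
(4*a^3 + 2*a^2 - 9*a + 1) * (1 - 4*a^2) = -16*a^5 - 8*a^4 + 40*a^3 - 2*a^2 - 9*a + 1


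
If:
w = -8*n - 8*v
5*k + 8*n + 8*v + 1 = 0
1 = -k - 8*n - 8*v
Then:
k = 0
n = -v - 1/8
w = 1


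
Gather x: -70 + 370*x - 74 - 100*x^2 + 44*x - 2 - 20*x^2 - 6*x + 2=-120*x^2 + 408*x - 144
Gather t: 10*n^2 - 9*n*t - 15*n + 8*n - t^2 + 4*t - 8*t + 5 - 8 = 10*n^2 - 7*n - t^2 + t*(-9*n - 4) - 3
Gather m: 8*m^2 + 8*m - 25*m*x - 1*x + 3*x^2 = 8*m^2 + m*(8 - 25*x) + 3*x^2 - x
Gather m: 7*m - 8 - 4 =7*m - 12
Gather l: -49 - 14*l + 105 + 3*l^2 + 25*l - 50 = 3*l^2 + 11*l + 6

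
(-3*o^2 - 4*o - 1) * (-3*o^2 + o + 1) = 9*o^4 + 9*o^3 - 4*o^2 - 5*o - 1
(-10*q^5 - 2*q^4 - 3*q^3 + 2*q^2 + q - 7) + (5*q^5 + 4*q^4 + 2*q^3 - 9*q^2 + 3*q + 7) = -5*q^5 + 2*q^4 - q^3 - 7*q^2 + 4*q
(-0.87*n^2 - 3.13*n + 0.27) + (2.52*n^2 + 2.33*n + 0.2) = 1.65*n^2 - 0.8*n + 0.47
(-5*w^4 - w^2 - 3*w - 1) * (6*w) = -30*w^5 - 6*w^3 - 18*w^2 - 6*w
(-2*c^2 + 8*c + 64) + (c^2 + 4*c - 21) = -c^2 + 12*c + 43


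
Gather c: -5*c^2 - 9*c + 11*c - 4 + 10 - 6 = -5*c^2 + 2*c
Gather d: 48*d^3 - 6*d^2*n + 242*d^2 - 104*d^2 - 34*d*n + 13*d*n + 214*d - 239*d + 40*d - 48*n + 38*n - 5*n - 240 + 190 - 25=48*d^3 + d^2*(138 - 6*n) + d*(15 - 21*n) - 15*n - 75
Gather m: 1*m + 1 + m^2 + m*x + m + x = m^2 + m*(x + 2) + x + 1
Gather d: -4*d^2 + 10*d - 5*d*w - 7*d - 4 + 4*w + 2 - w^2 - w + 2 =-4*d^2 + d*(3 - 5*w) - w^2 + 3*w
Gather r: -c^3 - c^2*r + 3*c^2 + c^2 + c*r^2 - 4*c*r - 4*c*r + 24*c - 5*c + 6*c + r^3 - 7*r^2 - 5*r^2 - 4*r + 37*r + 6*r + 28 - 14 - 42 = -c^3 + 4*c^2 + 25*c + r^3 + r^2*(c - 12) + r*(-c^2 - 8*c + 39) - 28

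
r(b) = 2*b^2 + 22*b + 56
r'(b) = 4*b + 22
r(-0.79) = 39.87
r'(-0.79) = 18.84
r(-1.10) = 34.22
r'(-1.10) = 17.60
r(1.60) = 96.32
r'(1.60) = 28.40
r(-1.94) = 20.85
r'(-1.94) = 14.24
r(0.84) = 75.89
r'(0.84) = 25.36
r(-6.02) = -3.96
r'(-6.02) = -2.08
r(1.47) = 92.66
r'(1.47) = 27.88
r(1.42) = 91.27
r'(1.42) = 27.68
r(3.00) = 140.00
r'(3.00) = 34.00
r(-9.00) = 20.00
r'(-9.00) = -14.00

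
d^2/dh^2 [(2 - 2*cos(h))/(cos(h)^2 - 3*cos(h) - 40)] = 2*(-9*sin(h)^4*cos(h) + sin(h)^4 - 285*sin(h)^2 - 6587*cos(h)/4 - 255*cos(3*h)/4 + cos(5*h)/2 - 54)/(sin(h)^2 + 3*cos(h) + 39)^3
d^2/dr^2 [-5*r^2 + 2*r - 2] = -10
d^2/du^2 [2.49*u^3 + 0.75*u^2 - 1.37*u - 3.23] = 14.94*u + 1.5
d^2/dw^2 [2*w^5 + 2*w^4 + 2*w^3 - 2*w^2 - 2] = 40*w^3 + 24*w^2 + 12*w - 4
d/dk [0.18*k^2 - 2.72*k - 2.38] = 0.36*k - 2.72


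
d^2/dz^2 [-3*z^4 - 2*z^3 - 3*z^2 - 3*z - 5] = -36*z^2 - 12*z - 6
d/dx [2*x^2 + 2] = 4*x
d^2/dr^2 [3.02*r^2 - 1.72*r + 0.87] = 6.04000000000000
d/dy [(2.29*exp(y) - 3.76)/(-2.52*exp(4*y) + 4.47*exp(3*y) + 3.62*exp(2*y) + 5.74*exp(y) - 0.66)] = (17.3124*exp(4*y) - 58.3734*exp(3*y) + 42.1318*exp(2*y) + 27.2224*exp(y) + 20.071)*exp(y)/(6.3504*exp(8*y) - 22.5288*exp(7*y) + 1.7361*exp(6*y) + 3.4332*exp(5*y) + 67.7464*exp(4*y) + 35.6572*exp(3*y) + 28.1692*exp(2*y) - 7.5768*exp(y) + 0.4356)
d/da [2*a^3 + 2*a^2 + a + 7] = 6*a^2 + 4*a + 1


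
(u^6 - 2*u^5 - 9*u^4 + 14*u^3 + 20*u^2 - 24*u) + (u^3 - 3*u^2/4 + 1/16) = u^6 - 2*u^5 - 9*u^4 + 15*u^3 + 77*u^2/4 - 24*u + 1/16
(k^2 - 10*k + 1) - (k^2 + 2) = -10*k - 1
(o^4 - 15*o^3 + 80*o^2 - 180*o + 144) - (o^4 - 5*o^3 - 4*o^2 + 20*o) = -10*o^3 + 84*o^2 - 200*o + 144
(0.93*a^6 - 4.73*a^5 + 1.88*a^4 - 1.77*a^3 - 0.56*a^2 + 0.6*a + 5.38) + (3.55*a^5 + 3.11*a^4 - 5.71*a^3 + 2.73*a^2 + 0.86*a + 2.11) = 0.93*a^6 - 1.18*a^5 + 4.99*a^4 - 7.48*a^3 + 2.17*a^2 + 1.46*a + 7.49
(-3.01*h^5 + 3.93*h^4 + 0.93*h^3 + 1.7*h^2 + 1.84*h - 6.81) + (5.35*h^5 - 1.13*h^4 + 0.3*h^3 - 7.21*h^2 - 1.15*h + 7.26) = 2.34*h^5 + 2.8*h^4 + 1.23*h^3 - 5.51*h^2 + 0.69*h + 0.45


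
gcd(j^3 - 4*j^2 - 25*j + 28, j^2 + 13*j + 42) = 1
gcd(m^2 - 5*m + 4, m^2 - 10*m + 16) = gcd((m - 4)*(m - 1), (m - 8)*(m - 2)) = 1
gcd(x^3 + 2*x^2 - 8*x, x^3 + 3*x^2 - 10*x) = x^2 - 2*x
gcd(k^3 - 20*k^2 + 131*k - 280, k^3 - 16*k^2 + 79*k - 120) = k^2 - 13*k + 40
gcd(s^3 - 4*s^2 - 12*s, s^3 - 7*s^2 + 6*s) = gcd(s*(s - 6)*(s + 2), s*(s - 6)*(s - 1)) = s^2 - 6*s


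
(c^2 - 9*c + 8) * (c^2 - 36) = c^4 - 9*c^3 - 28*c^2 + 324*c - 288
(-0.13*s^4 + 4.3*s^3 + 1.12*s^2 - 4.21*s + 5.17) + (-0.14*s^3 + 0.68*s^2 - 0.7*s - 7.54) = -0.13*s^4 + 4.16*s^3 + 1.8*s^2 - 4.91*s - 2.37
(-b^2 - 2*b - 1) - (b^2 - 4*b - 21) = -2*b^2 + 2*b + 20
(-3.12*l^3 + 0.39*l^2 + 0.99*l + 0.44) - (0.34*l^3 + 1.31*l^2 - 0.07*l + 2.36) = -3.46*l^3 - 0.92*l^2 + 1.06*l - 1.92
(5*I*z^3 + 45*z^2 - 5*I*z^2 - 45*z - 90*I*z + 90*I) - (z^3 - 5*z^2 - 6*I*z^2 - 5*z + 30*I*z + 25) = -z^3 + 5*I*z^3 + 50*z^2 + I*z^2 - 40*z - 120*I*z - 25 + 90*I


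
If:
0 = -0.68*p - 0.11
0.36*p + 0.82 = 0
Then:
No Solution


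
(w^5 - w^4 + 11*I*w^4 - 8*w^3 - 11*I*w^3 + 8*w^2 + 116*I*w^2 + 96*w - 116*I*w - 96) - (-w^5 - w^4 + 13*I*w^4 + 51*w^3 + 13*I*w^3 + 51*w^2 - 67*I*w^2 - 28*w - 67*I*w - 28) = 2*w^5 - 2*I*w^4 - 59*w^3 - 24*I*w^3 - 43*w^2 + 183*I*w^2 + 124*w - 49*I*w - 68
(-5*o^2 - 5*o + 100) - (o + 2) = -5*o^2 - 6*o + 98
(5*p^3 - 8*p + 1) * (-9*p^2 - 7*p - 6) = -45*p^5 - 35*p^4 + 42*p^3 + 47*p^2 + 41*p - 6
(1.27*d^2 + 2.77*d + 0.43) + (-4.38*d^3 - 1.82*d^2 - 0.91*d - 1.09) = -4.38*d^3 - 0.55*d^2 + 1.86*d - 0.66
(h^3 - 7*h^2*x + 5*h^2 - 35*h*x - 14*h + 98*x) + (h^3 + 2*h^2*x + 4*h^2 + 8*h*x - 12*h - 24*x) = 2*h^3 - 5*h^2*x + 9*h^2 - 27*h*x - 26*h + 74*x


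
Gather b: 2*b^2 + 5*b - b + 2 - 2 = 2*b^2 + 4*b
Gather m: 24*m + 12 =24*m + 12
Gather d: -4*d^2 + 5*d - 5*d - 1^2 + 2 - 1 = -4*d^2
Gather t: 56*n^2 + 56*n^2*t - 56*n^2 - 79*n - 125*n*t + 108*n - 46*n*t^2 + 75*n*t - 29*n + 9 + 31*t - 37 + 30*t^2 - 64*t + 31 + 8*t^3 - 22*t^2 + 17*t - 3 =8*t^3 + t^2*(8 - 46*n) + t*(56*n^2 - 50*n - 16)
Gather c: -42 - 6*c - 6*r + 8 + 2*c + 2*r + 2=-4*c - 4*r - 32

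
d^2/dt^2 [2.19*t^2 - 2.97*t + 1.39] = 4.38000000000000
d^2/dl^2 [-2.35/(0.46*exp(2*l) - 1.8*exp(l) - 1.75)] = (2.35*(0.92*exp(l) - 1.8)*(1.84*exp(l) - 3.6)*exp(l) + (4.324*exp(l) - 4.23)*(-0.46*exp(2*l) + 1.8*exp(l) + 1.75))*exp(l)/(-0.46*exp(2*l) + 1.8*exp(l) + 1.75)^3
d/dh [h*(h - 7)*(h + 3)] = 3*h^2 - 8*h - 21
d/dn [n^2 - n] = 2*n - 1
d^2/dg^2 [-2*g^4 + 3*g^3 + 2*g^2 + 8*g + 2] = -24*g^2 + 18*g + 4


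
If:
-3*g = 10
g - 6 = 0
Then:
No Solution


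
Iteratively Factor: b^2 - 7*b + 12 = (b - 3)*(b - 4)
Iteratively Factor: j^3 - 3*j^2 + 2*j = (j - 2)*(j^2 - j) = (j - 2)*(j - 1)*(j)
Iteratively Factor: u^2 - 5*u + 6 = (u - 2)*(u - 3)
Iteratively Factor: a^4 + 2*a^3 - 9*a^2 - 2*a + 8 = (a + 1)*(a^3 + a^2 - 10*a + 8) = (a + 1)*(a + 4)*(a^2 - 3*a + 2) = (a - 2)*(a + 1)*(a + 4)*(a - 1)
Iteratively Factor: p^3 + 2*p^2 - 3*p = (p)*(p^2 + 2*p - 3) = p*(p + 3)*(p - 1)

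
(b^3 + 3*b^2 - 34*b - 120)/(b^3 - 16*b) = (b^2 - b - 30)/(b*(b - 4))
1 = 1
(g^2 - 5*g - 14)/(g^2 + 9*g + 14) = (g - 7)/(g + 7)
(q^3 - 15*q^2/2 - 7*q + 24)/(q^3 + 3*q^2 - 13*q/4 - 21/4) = 2*(q^2 - 6*q - 16)/(2*q^2 + 9*q + 7)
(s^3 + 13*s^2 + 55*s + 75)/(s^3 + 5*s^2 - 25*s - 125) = (s + 3)/(s - 5)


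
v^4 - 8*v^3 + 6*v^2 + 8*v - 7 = (v - 7)*(v - 1)^2*(v + 1)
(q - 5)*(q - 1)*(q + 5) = q^3 - q^2 - 25*q + 25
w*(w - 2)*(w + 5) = w^3 + 3*w^2 - 10*w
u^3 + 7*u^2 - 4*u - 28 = (u - 2)*(u + 2)*(u + 7)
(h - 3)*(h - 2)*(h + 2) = h^3 - 3*h^2 - 4*h + 12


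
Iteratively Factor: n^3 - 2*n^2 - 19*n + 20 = (n - 1)*(n^2 - n - 20) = (n - 1)*(n + 4)*(n - 5)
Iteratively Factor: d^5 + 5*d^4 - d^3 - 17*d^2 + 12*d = (d)*(d^4 + 5*d^3 - d^2 - 17*d + 12) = d*(d - 1)*(d^3 + 6*d^2 + 5*d - 12) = d*(d - 1)*(d + 4)*(d^2 + 2*d - 3) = d*(d - 1)*(d + 3)*(d + 4)*(d - 1)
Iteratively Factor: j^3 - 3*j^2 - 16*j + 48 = (j + 4)*(j^2 - 7*j + 12) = (j - 3)*(j + 4)*(j - 4)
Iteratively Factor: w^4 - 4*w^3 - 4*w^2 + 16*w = (w - 4)*(w^3 - 4*w) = (w - 4)*(w + 2)*(w^2 - 2*w) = w*(w - 4)*(w + 2)*(w - 2)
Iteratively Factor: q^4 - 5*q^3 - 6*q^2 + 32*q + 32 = (q - 4)*(q^3 - q^2 - 10*q - 8) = (q - 4)^2*(q^2 + 3*q + 2) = (q - 4)^2*(q + 1)*(q + 2)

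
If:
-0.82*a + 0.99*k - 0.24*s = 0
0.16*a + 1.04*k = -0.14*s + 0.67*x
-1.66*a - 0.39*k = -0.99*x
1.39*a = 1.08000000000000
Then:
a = 0.78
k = 0.83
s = 0.76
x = 1.63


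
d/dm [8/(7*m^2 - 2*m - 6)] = 16*(1 - 7*m)/(-7*m^2 + 2*m + 6)^2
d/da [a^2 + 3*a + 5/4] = 2*a + 3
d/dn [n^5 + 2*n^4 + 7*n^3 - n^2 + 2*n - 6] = 5*n^4 + 8*n^3 + 21*n^2 - 2*n + 2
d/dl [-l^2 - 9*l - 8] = -2*l - 9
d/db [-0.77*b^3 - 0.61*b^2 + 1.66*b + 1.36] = -2.31*b^2 - 1.22*b + 1.66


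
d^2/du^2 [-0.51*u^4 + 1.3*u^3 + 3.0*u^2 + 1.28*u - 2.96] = -6.12*u^2 + 7.8*u + 6.0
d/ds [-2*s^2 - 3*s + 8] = -4*s - 3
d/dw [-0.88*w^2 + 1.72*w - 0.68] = 1.72 - 1.76*w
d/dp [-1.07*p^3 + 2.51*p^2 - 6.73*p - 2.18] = -3.21*p^2 + 5.02*p - 6.73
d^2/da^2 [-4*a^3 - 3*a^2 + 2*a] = -24*a - 6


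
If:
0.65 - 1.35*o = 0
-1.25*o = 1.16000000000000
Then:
No Solution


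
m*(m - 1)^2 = m^3 - 2*m^2 + m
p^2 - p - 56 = (p - 8)*(p + 7)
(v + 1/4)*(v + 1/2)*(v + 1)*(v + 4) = v^4 + 23*v^3/4 + 63*v^2/8 + 29*v/8 + 1/2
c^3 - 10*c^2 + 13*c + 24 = (c - 8)*(c - 3)*(c + 1)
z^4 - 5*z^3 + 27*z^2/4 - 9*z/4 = z*(z - 3)*(z - 3/2)*(z - 1/2)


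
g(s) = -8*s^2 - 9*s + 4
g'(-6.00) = 87.00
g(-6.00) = -230.00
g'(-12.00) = 183.00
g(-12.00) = -1040.00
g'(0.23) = -12.68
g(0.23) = 1.51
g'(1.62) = -34.92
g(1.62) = -31.58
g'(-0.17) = -6.28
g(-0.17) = 5.30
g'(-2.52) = 31.32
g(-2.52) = -24.12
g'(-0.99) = 6.84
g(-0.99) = 5.07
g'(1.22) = -28.52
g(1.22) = -18.89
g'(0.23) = -12.68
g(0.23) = 1.51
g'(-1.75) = 19.00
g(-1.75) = -4.75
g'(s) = -16*s - 9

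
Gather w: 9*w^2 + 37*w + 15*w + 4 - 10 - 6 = 9*w^2 + 52*w - 12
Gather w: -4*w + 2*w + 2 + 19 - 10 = 11 - 2*w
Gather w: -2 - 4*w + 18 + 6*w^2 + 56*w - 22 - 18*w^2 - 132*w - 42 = -12*w^2 - 80*w - 48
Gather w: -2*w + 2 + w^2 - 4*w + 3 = w^2 - 6*w + 5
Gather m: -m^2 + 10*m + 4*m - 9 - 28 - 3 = -m^2 + 14*m - 40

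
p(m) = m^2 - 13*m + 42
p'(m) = 2*m - 13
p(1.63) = 23.47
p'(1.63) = -9.74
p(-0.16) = 44.11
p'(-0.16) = -13.32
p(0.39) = 37.08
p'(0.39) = -12.22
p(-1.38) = 61.84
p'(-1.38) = -15.76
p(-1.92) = 70.65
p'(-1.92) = -16.84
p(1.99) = 20.09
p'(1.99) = -9.02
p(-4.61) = 123.18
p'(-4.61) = -22.22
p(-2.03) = 72.51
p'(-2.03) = -17.06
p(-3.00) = 90.00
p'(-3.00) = -19.00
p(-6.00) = 156.00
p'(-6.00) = -25.00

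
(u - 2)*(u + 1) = u^2 - u - 2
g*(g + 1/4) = g^2 + g/4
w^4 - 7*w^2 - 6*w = w*(w - 3)*(w + 1)*(w + 2)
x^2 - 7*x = x*(x - 7)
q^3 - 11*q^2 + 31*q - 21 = (q - 7)*(q - 3)*(q - 1)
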